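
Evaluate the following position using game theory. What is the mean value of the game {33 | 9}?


Game = {33 | 9}, a switch {a | b} with numbers a > b.
Its thermograph has left wall a - t and right wall b + t, which meet at t = (a - b)/2, where both equal (a + b)/2. So the mast (mean value) is at (a + b)/2.
Mean = (33 + (9))/2 = 42/2 = 21

21


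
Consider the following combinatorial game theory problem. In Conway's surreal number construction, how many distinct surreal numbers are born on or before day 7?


Day 0: {|} = 0 is born. Count = 1.
Day n: the number of surreal numbers born by day n is 2^(n+1) - 1.
By day 0: 2^1 - 1 = 1
By day 1: 2^2 - 1 = 3
By day 2: 2^3 - 1 = 7
By day 3: 2^4 - 1 = 15
By day 4: 2^5 - 1 = 31
By day 5: 2^6 - 1 = 63
By day 6: 2^7 - 1 = 127
By day 7: 2^8 - 1 = 255
By day 7: 255 surreal numbers.

255


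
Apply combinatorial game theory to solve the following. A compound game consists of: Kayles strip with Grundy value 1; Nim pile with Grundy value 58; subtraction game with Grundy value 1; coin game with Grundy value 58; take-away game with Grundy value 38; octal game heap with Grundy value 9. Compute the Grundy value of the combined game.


By the Sprague-Grundy theorem, the Grundy value of a sum of games is the XOR of individual Grundy values.
Kayles strip: Grundy value = 1. Running XOR: 0 XOR 1 = 1
Nim pile: Grundy value = 58. Running XOR: 1 XOR 58 = 59
subtraction game: Grundy value = 1. Running XOR: 59 XOR 1 = 58
coin game: Grundy value = 58. Running XOR: 58 XOR 58 = 0
take-away game: Grundy value = 38. Running XOR: 0 XOR 38 = 38
octal game heap: Grundy value = 9. Running XOR: 38 XOR 9 = 47
The combined Grundy value is 47.

47


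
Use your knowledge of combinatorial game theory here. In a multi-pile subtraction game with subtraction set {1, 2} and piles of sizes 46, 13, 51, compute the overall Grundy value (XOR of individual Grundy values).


Subtraction set: {1, 2}
For this subtraction set, G(n) = n mod 3 (period = max + 1 = 3).
Pile 1 (size 46): G(46) = 46 mod 3 = 1
Pile 2 (size 13): G(13) = 13 mod 3 = 1
Pile 3 (size 51): G(51) = 51 mod 3 = 0
Total Grundy value = XOR of all: 1 XOR 1 XOR 0 = 0

0


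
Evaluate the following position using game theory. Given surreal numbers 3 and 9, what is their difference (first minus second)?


x = 3, y = 9
x - y = 3 - 9 = -6

-6


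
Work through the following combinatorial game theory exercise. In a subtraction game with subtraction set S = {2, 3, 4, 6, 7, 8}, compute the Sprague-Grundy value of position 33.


The subtraction set is S = {2, 3, 4, 6, 7, 8}.
G(k) = mex{ G(k - s) : s in S, s <= k }. We compute iteratively: G(0) = 0.
G(1) = mex({}) = 0
G(2) = mex({0}) = 1
G(3) = mex({0}) = 1
G(4) = mex({0, 1}) = 2
G(5) = mex({0, 1}) = 2
G(6) = mex({0, 1, 2}) = 3
G(7) = mex({0, 1, 2}) = 3
G(8) = mex({0, 1, 2, 3}) = 4
G(9) = mex({0, 1, 2, 3}) = 4
G(10) = mex({1, 2, 3, 4}) = 0
G(11) = mex({1, 2, 3, 4}) = 0
G(12) = mex({0, 2, 3, 4}) = 1
G(13) = mex({0, 2, 3, 4}) = 1
G(14) = mex({0, 1, 3, 4}) = 2
G(15) = mex({0, 1, 3, 4}) = 2
G(16) = mex({0, 1, 2, 4}) = 3
G(17) = mex({0, 1, 2, 4}) = 3
Observe that G(10)..G(17) = 0, 0, 1, 1, 2, 2, 3, 3 repeats G(0)..G(7) = 0, 0, 1, 1, 2, 2, 3, 3.
For k >= max(S) = 8, G(k) is determined by the previous 8 values G(k-8)..G(k-1); a window of 8 consecutive values has recurred shifted by 10, so by induction G(k + 10) = G(k) for all k >= 0: the sequence is periodic from the start with period 10.
One period: G(0..9) = 0, 0, 1, 1, 2, 2, 3, 3, 4, 4.
33 mod 10 = 3, so G(33) = G(3) = 1.

1


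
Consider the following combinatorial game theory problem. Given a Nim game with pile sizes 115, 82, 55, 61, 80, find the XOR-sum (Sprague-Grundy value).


We need the XOR (exclusive or) of all pile sizes.
After XOR-ing pile 1 (size 115): 0 XOR 115 = 115
After XOR-ing pile 2 (size 82): 115 XOR 82 = 33
After XOR-ing pile 3 (size 55): 33 XOR 55 = 22
After XOR-ing pile 4 (size 61): 22 XOR 61 = 43
After XOR-ing pile 5 (size 80): 43 XOR 80 = 123
The Nim-value of this position is 123.

123


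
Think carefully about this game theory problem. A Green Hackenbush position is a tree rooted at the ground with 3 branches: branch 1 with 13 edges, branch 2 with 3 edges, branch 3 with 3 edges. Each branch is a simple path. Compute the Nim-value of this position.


The tree has 3 branches from the ground vertex.
In Green Hackenbush, the Nim-value of a simple path of length k is k.
Branch 1: length 13, Nim-value = 13
Branch 2: length 3, Nim-value = 3
Branch 3: length 3, Nim-value = 3
Total Nim-value = XOR of all branch values:
0 XOR 13 = 13
13 XOR 3 = 14
14 XOR 3 = 13
Nim-value of the tree = 13

13


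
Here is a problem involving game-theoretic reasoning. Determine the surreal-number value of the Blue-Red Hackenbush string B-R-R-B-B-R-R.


Edges (from ground): B-R-R-B-B-R-R
By Berlekamp's sign-expansion rule, a Blue-Red Hackenbush stalk has the value of the surreal number whose sign sequence is the edge sequence with B -> + and R -> -.
Sign sequence: +--++--
Trace the sign expansion in the surreal number tree, starting from 0:
Edge 1: B (sign +) -> bounds (0, +inf), value = 1
Edge 2: R (sign -) -> bounds (0, 1), value = 1/2
Edge 3: R (sign -) -> bounds (0, 1/2), value = 1/4
Edge 4: B (sign +) -> bounds (1/4, 1/2), value = 3/8
Edge 5: B (sign +) -> bounds (3/8, 1/2), value = 7/16
Edge 6: R (sign -) -> bounds (3/8, 7/16), value = 13/32
Edge 7: R (sign -) -> bounds (3/8, 13/32), value = 25/64
Game value = 25/64

25/64


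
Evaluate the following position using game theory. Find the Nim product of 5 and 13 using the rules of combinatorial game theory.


Nim multiplication is bilinear over XOR: (u XOR v) * w = (u*w) XOR (v*w).
So we split each operand into its bit components and XOR the pairwise Nim products.
5 = 1 + 4 (as XOR of powers of 2).
13 = 1 + 4 + 8 (as XOR of powers of 2).
Using the standard Nim-product table on single bits:
  2*2 = 3,   2*4 = 8,   2*8 = 12,
  4*4 = 6,   4*8 = 11,  8*8 = 13,
and  1*x = x (identity), k*l = l*k (commutative).
Pairwise Nim products:
  1 * 1 = 1
  1 * 4 = 4
  1 * 8 = 8
  4 * 1 = 4
  4 * 4 = 6
  4 * 8 = 11
XOR them: 1 XOR 4 XOR 8 XOR 4 XOR 6 XOR 11 = 4.
Result: 5 * 13 = 4 (in Nim).

4


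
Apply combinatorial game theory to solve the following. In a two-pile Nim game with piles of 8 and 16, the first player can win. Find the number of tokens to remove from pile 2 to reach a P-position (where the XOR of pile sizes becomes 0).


Piles: 8 and 16
Current XOR: 8 XOR 16 = 24 (non-zero, so this is an N-position).
To make the XOR zero, we need to find a move that balances the piles.
For pile 2 (size 16): target = 16 XOR 24 = 8
We reduce pile 2 from 16 to 8.
Tokens removed: 16 - 8 = 8
Verification: 8 XOR 8 = 0

8


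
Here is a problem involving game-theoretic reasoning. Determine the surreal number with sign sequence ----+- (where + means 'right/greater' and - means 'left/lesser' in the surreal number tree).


Sign expansion: ----+-
Rule: track bounds (lo, hi), initially (-inf, +inf). On '+', the current value becomes lo and we move to the simplest number in (value, hi): value + 1 if hi = +inf, otherwise the midpoint (value + hi)/2. On '-', the current value becomes hi and we move to value - 1 if lo = -inf, otherwise the midpoint (lo + value)/2.
Start at 0.
Step 1: sign = -, move left. Bounds: (-inf, 0). Value = -1
Step 2: sign = -, move left. Bounds: (-inf, -1). Value = -2
Step 3: sign = -, move left. Bounds: (-inf, -2). Value = -3
Step 4: sign = -, move left. Bounds: (-inf, -3). Value = -4
Step 5: sign = +, move right. Bounds: (-4, -3). Value = -7/2
Step 6: sign = -, move left. Bounds: (-4, -7/2). Value = -15/4
The surreal number with sign expansion ----+- is -15/4.

-15/4


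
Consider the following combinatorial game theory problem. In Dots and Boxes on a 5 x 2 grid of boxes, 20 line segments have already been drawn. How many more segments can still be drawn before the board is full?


Grid: 5 x 2 boxes, i.e. 6 rows and 3 columns of dots.
Horizontal edges: (rows + 1) * cols = 6 * 2 = 12
Vertical edges: rows * (cols + 1) = 5 * 3 = 15
Total edges: 12 + 15 = 27
Edges drawn: 20
Remaining: 27 - 20 = 7

7


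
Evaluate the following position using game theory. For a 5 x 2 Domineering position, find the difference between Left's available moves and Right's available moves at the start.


Board is 5 x 2 (rows x cols).
Left (vertical) placements: (rows-1) * cols = 4 * 2 = 8
Right (horizontal) placements: rows * (cols-1) = 5 * 1 = 5
Advantage = Left - Right = 8 - 5 = 3

3


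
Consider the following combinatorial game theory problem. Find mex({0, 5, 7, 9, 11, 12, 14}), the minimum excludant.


Set = {0, 5, 7, 9, 11, 12, 14}
0 is in the set.
1 is NOT in the set. This is the mex.
mex = 1

1


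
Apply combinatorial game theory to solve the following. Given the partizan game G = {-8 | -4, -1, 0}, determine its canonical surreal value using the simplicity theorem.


Left options: {-8}, max = -8
Right options: {-4, -1, 0}, min = -4
All options are numbers and max(Left) < min(Right), so by the simplicity theorem the value is the simplest (earliest-born) number strictly between -8 and -4.
Integers -7 through -5 all lie strictly between -8 and -4.
Among integers, the simplest (lowest birthday = smallest |n|; 0 is born on day 0, +-n on day n) is -5.
No non-integer in the interval can be simpler: if x is a non-integer in the interval, then floor(x) or ceil(x) also lies in the interval (the interval contains an integer), and both are proper prefixes of x's sign expansion, i.e. born earlier. So the game value is -5.
Game value = -5

-5


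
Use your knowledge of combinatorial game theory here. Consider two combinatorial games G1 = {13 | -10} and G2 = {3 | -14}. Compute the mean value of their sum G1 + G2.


G1 = {13 | -10}, G2 = {3 | -14}
Each is a switch {a | b} with numbers a > b; its mean value is (a + b)/2, and mean value is additive over game sums: m(G1 + G2) = m(G1) + m(G2).
Mean of G1 = (13 + (-10))/2 = 3/2 = 3/2
Mean of G2 = (3 + (-14))/2 = -11/2 = -11/2
Mean of G1 + G2 = 3/2 + -11/2 = -4

-4


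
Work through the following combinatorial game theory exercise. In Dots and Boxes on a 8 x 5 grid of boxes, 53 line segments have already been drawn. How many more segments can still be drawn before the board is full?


Grid: 8 x 5 boxes, i.e. 9 rows and 6 columns of dots.
Horizontal edges: (rows + 1) * cols = 9 * 5 = 45
Vertical edges: rows * (cols + 1) = 8 * 6 = 48
Total edges: 45 + 48 = 93
Edges drawn: 53
Remaining: 93 - 53 = 40

40


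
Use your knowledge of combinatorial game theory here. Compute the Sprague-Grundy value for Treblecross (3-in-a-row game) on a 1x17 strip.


Treblecross: place X on empty cells; 3-in-a-row wins.
Playing within two cells of an existing X lets the opponent win at once, so sensible play treats the cells i-2..i+2 around each X as dead. The player left with no safe cell loses, so this is a normal-play take-away game on strips of safe cells.
Placing X at cell i (0-indexed) of a strip of k safe cells leaves independent strips of sizes max(0, i-2) and max(0, k-i-3). Hence G(k) = mex{ G(max(0,i-2)) XOR G(max(0,k-i-3)) : 0 <= i < k }, with G(0) = 0.
G(1): splits (0,0):0^0=0 -> mex({0}) = 1
G(2): splits (0,0):0^0=0 -> mex({0}) = 1
G(3): splits (0,0):0^0=0 -> mex({0}) = 1
G(4): splits (0,1):0^1=1 (0,0):0^0=0 -> mex({0, 1}) = 2
G(5): splits (0,2):0^1=1 (0,1):0^1=1 (0,0):0^0=0 -> mex({0, 1}) = 2
G(6) = mex({1}) = 0
G(7) = mex({0, 1, 2}) = 3
G(8) = mex({0, 1, 2}) = 3
G(9) = mex({0, 2}) = 1
G(10) = mex({0, 2, 3}) = 1
G(11) = mex({0, 3}) = 1
G(12) = mex({1, 3}) = 0
G(13) = mex({0, 1, 2, 3}) = 4
G(14) = mex({0, 1, 2}) = 3
G(15) = mex({0, 1, 2}) = 3
G(16) = mex({0, 1, 2, 4}) = 3
G(17) = mex({0, 1, 3, 4}) = 2
Therefore G(17) = 2.

2


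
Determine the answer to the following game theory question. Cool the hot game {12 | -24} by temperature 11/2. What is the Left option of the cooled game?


Original game: {12 | -24} (a switch {a | b} with a > b).
Cooling by t (for t below the temperature (a - b)/2 = 18) taxes each move by t: {a | b} cooled by t is {a - t | b + t}.
Cooling amount: t = 11/2
Cooled Left option: 12 - 11/2 = 13/2
Cooled Right option: -24 + 11/2 = -37/2
Cooled game: {13/2 | -37/2}
Left option = 13/2

13/2


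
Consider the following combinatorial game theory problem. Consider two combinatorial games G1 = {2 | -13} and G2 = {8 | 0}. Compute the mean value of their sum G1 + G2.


G1 = {2 | -13}, G2 = {8 | 0}
Each is a switch {a | b} with numbers a > b; its mean value is (a + b)/2, and mean value is additive over game sums: m(G1 + G2) = m(G1) + m(G2).
Mean of G1 = (2 + (-13))/2 = -11/2 = -11/2
Mean of G2 = (8 + (0))/2 = 8/2 = 4
Mean of G1 + G2 = -11/2 + 4 = -3/2

-3/2


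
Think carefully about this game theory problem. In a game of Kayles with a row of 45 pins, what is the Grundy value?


Kayles: a move removes 1 or 2 adjacent pins from a contiguous row.
Removing pins from a row of k leaves two independent rows (a, b) with a + b = k - 1 (one pin) or a + b = k - 2 (two pins); an end removal gives a = 0.
By Sprague-Grundy, G(k) = mex{ G(a) XOR G(b) } over all these splits. G(0) = 0.
G(1): splits (0,0):0^0=0 -> mex({0}) = 1
G(2): splits (0,1):0^1=1 (0,0):0^0=0 -> mex({0, 1}) = 2
G(3): splits (0,2):0^2=2 (1,1):1^1=0 (0,1):0^1=1 -> mex({0, 1, 2}) = 3
G(4): splits (0,3):0^3=3 (1,2):1^2=3 (0,2):0^2=2 (1,1):1^1=0 -> mex({0, 2, 3}) = 1
G(5): splits (0,4):0^1=1 (1,3):1^3=2 (2,2):2^2=0 (0,3):0^3=3 (1,2):1^2=3 -> mex({0, 1, 2, 3}) = 4
G(6) = mex({0, 1, 2, 4}) = 3
G(7) = mex({0, 1, 3, 4, 5}) = 2
G(8) = mex({0, 2, 3, 5, 6}) = 1
G(9) = mex({0, 1, 2, 3, 6, 7}) = 4
G(10) = mex({0, 1, 3, 4, 5, 7}) = 2
G(11) = mex({0, 1, 2, 3, 4, 5}) = 6
G(12) = mex({0, 1, 2, 3, 5, 6, 7}) = 4
G(13) = mex({0, 2, 3, 4, 6, 7}) = 1
G(14) = mex({0, 1, 4, 5, 6, 7}) = 2
G(15) = mex({0, 1, 2, 3, 4, 5, 6}) = 7
G(16) = mex({0, 2, 3, 5, 6, 7}) = 1
G(17) = mex({0, 1, 2, 3, 5, 6, 7}) = 4
G(18) = mex({0, 1, 2, 4, 5, 6}) = 3
G(19) = mex({0, 1, 3, 4, 5, 7}) = 2
G(20) = mex({0, 2, 3, 4, 5, 6, 7}) = 1
G(21) = mex({0, 1, 2, 3, 5, 6, 7}) = 4
G(22) = mex({0, 1, 2, 3, 4, 5, 7}) = 6
G(23) = mex({0, 1, 2, 3, 4, 5, 6}) = 7
G(24) = mex({0, 1, 2, 3, 5, 6, 7}) = 4
G(25) = mex({0, 2, 3, 4, 6, 7}) = 1
G(26) = mex({0, 1, 3, 4, 5, 6, 7}) = 2
G(27) = mex({0, 1, 2, 3, 4, 5, 6, 7}) = 8
G(28) = mex({0, 1, 2, 3, 4, 6, 7, 8}) = 5
G(29) = mex({0, 1, 2, 3, 5, 6, 7, 8, 9}) = 4
G(30) = mex({0, 1, 2, 3, 4, 5, 6, 9, 10}) = 7
G(31) = mex({0, 1, 3, 4, 5, 7, 10, 11}) = 2
G(32) = mex({0, 2, 3, 4, 5, 6, 7, 9, 11}) = 1
G(33) = mex({0, 1, 2, 3, 4, 5, 6, 7, 9, 12}) = 8
G(34) = mex({0, 1, 2, 3, 4, 5, 7, 8, 11, 12}) = 6
G(35) = mex({0, 1, 2, 3, 4, 5, 6, 8, 9, 10, 11}) = 7
G(36) = mex({0, 1, 2, 3, 5, 6, 7, 9, 10}) = 4
G(37) = mex({0, 2, 3, 4, 6, 7, 9, 10, 11, 12}) = 1
G(38) = mex({0, 1, 3, 4, 5, 6, 7, 9, 10, 11, 12}) = 2
G(39) = mex({0, 1, 2, 4, 5, 6, 7, 9, 10, 12, 14}) = 3
G(40) = mex({0, 2, 3, 4, 6, 7, 11, 12, 14}) = 1
G(41) = mex({0, 1, 2, 3, 5, 6, 7, 9, 10, 11, 12}) = 4
G(42) = mex({0, 1, 2, 3, 4, 5, 6, 9, 10}) = 7
G(43) = mex({0, 1, 3, 4, 5, 7, 9, 10, 12, 15}) = 2
G(44) = mex({0, 2, 3, 4, 5, 6, 7, 9, 10, 12, 15}) = 1
G(45) = mex({0, 1, 2, 3, 4, 5, 6, 7, 9, 10, 12, 14}) = 8
Therefore G(45) = 8.

8


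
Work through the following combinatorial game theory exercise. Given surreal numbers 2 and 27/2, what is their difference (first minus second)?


x = 2, y = 27/2
Converting to common denominator: 2
x = 4/2, y = 27/2
x - y = 2 - 27/2 = -23/2

-23/2


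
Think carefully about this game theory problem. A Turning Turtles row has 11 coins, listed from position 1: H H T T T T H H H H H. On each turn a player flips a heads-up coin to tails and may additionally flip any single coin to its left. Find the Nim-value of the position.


Coins: H H T T T T H H H H H
Key fact: a single head at position k behaves exactly like a Nim heap of size k (turning it to T and optionally flipping a coin at j < k corresponds to moving the heap from k to j, or to 0), and heads combine as a disjunctive sum (two heads at the same place would cancel, matching j XOR j = 0). So the Nim-value is the XOR of the 1-indexed positions of the heads.
Face-up positions (1-indexed): [1, 2, 7, 8, 9, 10, 11]
XOR 0 with 1: 0 XOR 1 = 1
XOR 1 with 2: 1 XOR 2 = 3
XOR 3 with 7: 3 XOR 7 = 4
XOR 4 with 8: 4 XOR 8 = 12
XOR 12 with 9: 12 XOR 9 = 5
XOR 5 with 10: 5 XOR 10 = 15
XOR 15 with 11: 15 XOR 11 = 4
Nim-value = 4

4


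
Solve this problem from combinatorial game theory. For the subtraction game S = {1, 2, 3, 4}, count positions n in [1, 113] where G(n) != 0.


Subtraction set S = {1, 2, 3, 4}, so G(n) = n mod 5.
G(n) = 0 when n is a multiple of 5.
Multiples of 5 in [1, 113]: 22
N-positions (nonzero Grundy) = 113 - 22 = 91

91


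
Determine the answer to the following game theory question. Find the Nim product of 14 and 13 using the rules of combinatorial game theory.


Nim multiplication is bilinear over XOR: (u XOR v) * w = (u*w) XOR (v*w).
So we split each operand into its bit components and XOR the pairwise Nim products.
14 = 2 + 4 + 8 (as XOR of powers of 2).
13 = 1 + 4 + 8 (as XOR of powers of 2).
Using the standard Nim-product table on single bits:
  2*2 = 3,   2*4 = 8,   2*8 = 12,
  4*4 = 6,   4*8 = 11,  8*8 = 13,
and  1*x = x (identity), k*l = l*k (commutative).
Pairwise Nim products:
  2 * 1 = 2
  2 * 4 = 8
  2 * 8 = 12
  4 * 1 = 4
  4 * 4 = 6
  4 * 8 = 11
  8 * 1 = 8
  8 * 4 = 11
  8 * 8 = 13
XOR them: 2 XOR 8 XOR 12 XOR 4 XOR 6 XOR 11 XOR 8 XOR 11 XOR 13 = 1.
Result: 14 * 13 = 1 (in Nim).

1


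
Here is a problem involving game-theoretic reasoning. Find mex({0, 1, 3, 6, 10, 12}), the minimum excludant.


Set = {0, 1, 3, 6, 10, 12}
0 is in the set.
1 is in the set.
2 is NOT in the set. This is the mex.
mex = 2

2


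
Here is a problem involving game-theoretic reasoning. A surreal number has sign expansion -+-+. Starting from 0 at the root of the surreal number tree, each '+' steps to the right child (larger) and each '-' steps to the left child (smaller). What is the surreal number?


Sign expansion: -+-+
Rule: track bounds (lo, hi), initially (-inf, +inf). On '+', the current value becomes lo and we move to the simplest number in (value, hi): value + 1 if hi = +inf, otherwise the midpoint (value + hi)/2. On '-', the current value becomes hi and we move to value - 1 if lo = -inf, otherwise the midpoint (lo + value)/2.
Start at 0.
Step 1: sign = -, move left. Bounds: (-inf, 0). Value = -1
Step 2: sign = +, move right. Bounds: (-1, 0). Value = -1/2
Step 3: sign = -, move left. Bounds: (-1, -1/2). Value = -3/4
Step 4: sign = +, move right. Bounds: (-3/4, -1/2). Value = -5/8
The surreal number with sign expansion -+-+ is -5/8.

-5/8


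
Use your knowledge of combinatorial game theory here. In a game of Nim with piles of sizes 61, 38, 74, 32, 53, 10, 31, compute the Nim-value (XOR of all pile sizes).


We need the XOR (exclusive or) of all pile sizes.
After XOR-ing pile 1 (size 61): 0 XOR 61 = 61
After XOR-ing pile 2 (size 38): 61 XOR 38 = 27
After XOR-ing pile 3 (size 74): 27 XOR 74 = 81
After XOR-ing pile 4 (size 32): 81 XOR 32 = 113
After XOR-ing pile 5 (size 53): 113 XOR 53 = 68
After XOR-ing pile 6 (size 10): 68 XOR 10 = 78
After XOR-ing pile 7 (size 31): 78 XOR 31 = 81
The Nim-value of this position is 81.

81


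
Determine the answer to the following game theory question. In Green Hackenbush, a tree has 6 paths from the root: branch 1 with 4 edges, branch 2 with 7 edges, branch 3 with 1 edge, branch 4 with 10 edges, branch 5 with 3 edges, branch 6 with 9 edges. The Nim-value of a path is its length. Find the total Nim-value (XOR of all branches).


The tree has 6 branches from the ground vertex.
In Green Hackenbush, the Nim-value of a simple path of length k is k.
Branch 1: length 4, Nim-value = 4
Branch 2: length 7, Nim-value = 7
Branch 3: length 1, Nim-value = 1
Branch 4: length 10, Nim-value = 10
Branch 5: length 3, Nim-value = 3
Branch 6: length 9, Nim-value = 9
Total Nim-value = XOR of all branch values:
0 XOR 4 = 4
4 XOR 7 = 3
3 XOR 1 = 2
2 XOR 10 = 8
8 XOR 3 = 11
11 XOR 9 = 2
Nim-value of the tree = 2

2


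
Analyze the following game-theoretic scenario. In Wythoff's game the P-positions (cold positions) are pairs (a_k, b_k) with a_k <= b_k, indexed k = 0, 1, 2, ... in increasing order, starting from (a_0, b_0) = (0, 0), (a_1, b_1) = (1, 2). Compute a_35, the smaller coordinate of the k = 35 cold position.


By Wythoff's theorem, a_k = floor(k * phi) and b_k = floor(k * phi^2) = a_k + k, where phi = (1 + sqrt(5))/2 is the golden ratio.
phi = (1 + sqrt(5))/2 = 1.618034
k = 35
k * phi = 35 * 1.618034 = 56.631190
a_35 = floor(k * phi) = 56

56


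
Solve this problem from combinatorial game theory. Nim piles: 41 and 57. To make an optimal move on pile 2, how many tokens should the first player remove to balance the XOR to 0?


Piles: 41 and 57
Current XOR: 41 XOR 57 = 16 (non-zero, so this is an N-position).
To make the XOR zero, we need to find a move that balances the piles.
For pile 2 (size 57): target = 57 XOR 16 = 41
We reduce pile 2 from 57 to 41.
Tokens removed: 57 - 41 = 16
Verification: 41 XOR 41 = 0

16


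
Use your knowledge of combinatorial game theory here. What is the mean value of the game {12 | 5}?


Game = {12 | 5}, a switch {a | b} with numbers a > b.
Its thermograph has left wall a - t and right wall b + t, which meet at t = (a - b)/2, where both equal (a + b)/2. So the mast (mean value) is at (a + b)/2.
Mean = (12 + (5))/2 = 17/2 = 17/2

17/2


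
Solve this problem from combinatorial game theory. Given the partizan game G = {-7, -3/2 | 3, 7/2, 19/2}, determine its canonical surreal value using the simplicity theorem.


Left options: {-7, -3/2}, max = -3/2
Right options: {3, 7/2, 19/2}, min = 3
All options are numbers and max(Left) < min(Right), so by the simplicity theorem the value is the simplest (earliest-born) number strictly between -3/2 and 3.
Integers -1 through 2 all lie strictly between -3/2 and 3.
Among integers, the simplest (lowest birthday = smallest |n|; 0 is born on day 0, +-n on day n) is 0.
No non-integer in the interval can be simpler: if x is a non-integer in the interval, then floor(x) or ceil(x) also lies in the interval (the interval contains an integer), and both are proper prefixes of x's sign expansion, i.e. born earlier. So the game value is 0.
Game value = 0

0


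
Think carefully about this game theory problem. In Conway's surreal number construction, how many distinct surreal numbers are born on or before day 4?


Day 0: {|} = 0 is born. Count = 1.
Day n: the number of surreal numbers born by day n is 2^(n+1) - 1.
By day 0: 2^1 - 1 = 1
By day 1: 2^2 - 1 = 3
By day 2: 2^3 - 1 = 7
By day 3: 2^4 - 1 = 15
By day 4: 2^5 - 1 = 31
By day 4: 31 surreal numbers.

31


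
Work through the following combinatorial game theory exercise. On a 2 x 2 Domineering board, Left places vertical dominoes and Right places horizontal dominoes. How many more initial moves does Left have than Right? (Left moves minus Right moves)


Board is 2 x 2 (rows x cols).
Left (vertical) placements: (rows-1) * cols = 1 * 2 = 2
Right (horizontal) placements: rows * (cols-1) = 2 * 1 = 2
Advantage = Left - Right = 2 - 2 = 0

0


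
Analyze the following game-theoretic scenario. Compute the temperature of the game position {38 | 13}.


The game is {38 | 13}, a switch {a | b} with numbers a > b.
Cooling {a | b} by t gives {a - t | b + t}, which stops being hot when a - t = b + t, i.e. at t = (a - b)/2. So the temperature of a switch is (a - b)/2.
Temperature = (Left option - Right option) / 2
= (38 - (13)) / 2
= 25 / 2
= 25/2

25/2


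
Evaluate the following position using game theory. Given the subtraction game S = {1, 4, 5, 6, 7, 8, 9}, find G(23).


The subtraction set is S = {1, 4, 5, 6, 7, 8, 9}.
G(k) = mex{ G(k - s) : s in S, s <= k }. We compute iteratively: G(0) = 0.
G(1) = mex({0}) = 1
G(2) = mex({1}) = 0
G(3) = mex({0}) = 1
G(4) = mex({0, 1}) = 2
G(5) = mex({0, 1, 2}) = 3
G(6) = mex({0, 1, 3}) = 2
G(7) = mex({0, 1, 2}) = 3
G(8) = mex({0, 1, 2, 3}) = 4
G(9) = mex({0, 1, 2, 3, 4}) = 5
G(10) = mex({0, 1, 2, 3, 5}) = 4
G(11) = mex({0, 1, 2, 3, 4}) = 5
G(12) = mex({1, 2, 3, 4, 5}) = 0
G(13) = mex({0, 2, 3, 4, 5}) = 1
G(14) = mex({1, 2, 3, 4, 5}) = 0
G(15) = mex({0, 2, 3, 4, 5}) = 1
G(16) = mex({0, 1, 3, 4, 5}) = 2
G(17) = mex({0, 1, 2, 4, 5}) = 3
G(18) = mex({0, 1, 3, 4, 5}) = 2
G(19) = mex({0, 1, 2, 4, 5}) = 3
G(20) = mex({0, 1, 2, 3, 5}) = 4
Observe that G(12)..G(20) = 0, 1, 0, 1, 2, 3, 2, 3, 4 repeats G(0)..G(8) = 0, 1, 0, 1, 2, 3, 2, 3, 4.
For k >= max(S) = 9, G(k) is determined by the previous 9 values G(k-9)..G(k-1); a window of 9 consecutive values has recurred shifted by 12, so by induction G(k + 12) = G(k) for all k >= 0: the sequence is periodic from the start with period 12.
One period: G(0..11) = 0, 1, 0, 1, 2, 3, 2, 3, 4, 5, 4, 5.
23 mod 12 = 11, so G(23) = G(11) = 5.

5


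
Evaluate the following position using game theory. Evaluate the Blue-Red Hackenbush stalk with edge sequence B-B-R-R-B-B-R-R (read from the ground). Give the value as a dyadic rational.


Edges (from ground): B-B-R-R-B-B-R-R
By Berlekamp's sign-expansion rule, a Blue-Red Hackenbush stalk has the value of the surreal number whose sign sequence is the edge sequence with B -> + and R -> -.
Sign sequence: ++--++--
Trace the sign expansion in the surreal number tree, starting from 0:
Edge 1: B (sign +) -> bounds (0, +inf), value = 1
Edge 2: B (sign +) -> bounds (1, +inf), value = 2
Edge 3: R (sign -) -> bounds (1, 2), value = 3/2
Edge 4: R (sign -) -> bounds (1, 3/2), value = 5/4
Edge 5: B (sign +) -> bounds (5/4, 3/2), value = 11/8
Edge 6: B (sign +) -> bounds (11/8, 3/2), value = 23/16
Edge 7: R (sign -) -> bounds (11/8, 23/16), value = 45/32
Edge 8: R (sign -) -> bounds (11/8, 45/32), value = 89/64
Game value = 89/64

89/64


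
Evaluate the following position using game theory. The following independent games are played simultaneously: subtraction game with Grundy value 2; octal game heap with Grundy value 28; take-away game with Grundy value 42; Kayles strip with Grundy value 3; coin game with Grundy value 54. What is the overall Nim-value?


By the Sprague-Grundy theorem, the Grundy value of a sum of games is the XOR of individual Grundy values.
subtraction game: Grundy value = 2. Running XOR: 0 XOR 2 = 2
octal game heap: Grundy value = 28. Running XOR: 2 XOR 28 = 30
take-away game: Grundy value = 42. Running XOR: 30 XOR 42 = 52
Kayles strip: Grundy value = 3. Running XOR: 52 XOR 3 = 55
coin game: Grundy value = 54. Running XOR: 55 XOR 54 = 1
The combined Grundy value is 1.

1


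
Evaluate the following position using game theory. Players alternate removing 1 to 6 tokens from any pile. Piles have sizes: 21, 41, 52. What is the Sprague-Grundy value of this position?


Subtraction set: {1, 2, 3, 4, 5, 6}
For this subtraction set, G(n) = n mod 7 (period = max + 1 = 7).
Pile 1 (size 21): G(21) = 21 mod 7 = 0
Pile 2 (size 41): G(41) = 41 mod 7 = 6
Pile 3 (size 52): G(52) = 52 mod 7 = 3
Total Grundy value = XOR of all: 0 XOR 6 XOR 3 = 5

5


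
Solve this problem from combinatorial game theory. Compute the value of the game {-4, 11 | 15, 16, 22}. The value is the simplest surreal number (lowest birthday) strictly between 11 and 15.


Left options: {-4, 11}, max = 11
Right options: {15, 16, 22}, min = 15
All options are numbers and max(Left) < min(Right), so by the simplicity theorem the value is the simplest (earliest-born) number strictly between 11 and 15.
Integers 12 through 14 all lie strictly between 11 and 15.
Among integers, the simplest (lowest birthday = smallest |n|; 0 is born on day 0, +-n on day n) is 12.
No non-integer in the interval can be simpler: if x is a non-integer in the interval, then floor(x) or ceil(x) also lies in the interval (the interval contains an integer), and both are proper prefixes of x's sign expansion, i.e. born earlier. So the game value is 12.
Game value = 12

12


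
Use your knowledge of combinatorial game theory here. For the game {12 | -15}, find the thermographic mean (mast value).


Game = {12 | -15}, a switch {a | b} with numbers a > b.
Its thermograph has left wall a - t and right wall b + t, which meet at t = (a - b)/2, where both equal (a + b)/2. So the mast (mean value) is at (a + b)/2.
Mean = (12 + (-15))/2 = -3/2 = -3/2

-3/2


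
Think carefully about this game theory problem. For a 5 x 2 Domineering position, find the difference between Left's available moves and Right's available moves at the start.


Board is 5 x 2 (rows x cols).
Left (vertical) placements: (rows-1) * cols = 4 * 2 = 8
Right (horizontal) placements: rows * (cols-1) = 5 * 1 = 5
Advantage = Left - Right = 8 - 5 = 3

3


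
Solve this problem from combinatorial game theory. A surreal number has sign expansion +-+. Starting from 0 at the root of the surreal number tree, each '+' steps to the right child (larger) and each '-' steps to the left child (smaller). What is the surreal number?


Sign expansion: +-+
Rule: track bounds (lo, hi), initially (-inf, +inf). On '+', the current value becomes lo and we move to the simplest number in (value, hi): value + 1 if hi = +inf, otherwise the midpoint (value + hi)/2. On '-', the current value becomes hi and we move to value - 1 if lo = -inf, otherwise the midpoint (lo + value)/2.
Start at 0.
Step 1: sign = +, move right. Bounds: (0, +inf). Value = 1
Step 2: sign = -, move left. Bounds: (0, 1). Value = 1/2
Step 3: sign = +, move right. Bounds: (1/2, 1). Value = 3/4
The surreal number with sign expansion +-+ is 3/4.

3/4


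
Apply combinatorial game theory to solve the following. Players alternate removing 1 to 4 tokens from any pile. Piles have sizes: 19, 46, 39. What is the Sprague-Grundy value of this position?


Subtraction set: {1, 2, 3, 4}
For this subtraction set, G(n) = n mod 5 (period = max + 1 = 5).
Pile 1 (size 19): G(19) = 19 mod 5 = 4
Pile 2 (size 46): G(46) = 46 mod 5 = 1
Pile 3 (size 39): G(39) = 39 mod 5 = 4
Total Grundy value = XOR of all: 4 XOR 1 XOR 4 = 1

1


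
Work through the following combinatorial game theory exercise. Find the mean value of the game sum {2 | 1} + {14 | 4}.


G1 = {2 | 1}, G2 = {14 | 4}
Each is a switch {a | b} with numbers a > b; its mean value is (a + b)/2, and mean value is additive over game sums: m(G1 + G2) = m(G1) + m(G2).
Mean of G1 = (2 + (1))/2 = 3/2 = 3/2
Mean of G2 = (14 + (4))/2 = 18/2 = 9
Mean of G1 + G2 = 3/2 + 9 = 21/2

21/2


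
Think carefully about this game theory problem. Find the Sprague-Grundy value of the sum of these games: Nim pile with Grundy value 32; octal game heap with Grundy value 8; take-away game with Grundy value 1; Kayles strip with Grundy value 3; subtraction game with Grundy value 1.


By the Sprague-Grundy theorem, the Grundy value of a sum of games is the XOR of individual Grundy values.
Nim pile: Grundy value = 32. Running XOR: 0 XOR 32 = 32
octal game heap: Grundy value = 8. Running XOR: 32 XOR 8 = 40
take-away game: Grundy value = 1. Running XOR: 40 XOR 1 = 41
Kayles strip: Grundy value = 3. Running XOR: 41 XOR 3 = 42
subtraction game: Grundy value = 1. Running XOR: 42 XOR 1 = 43
The combined Grundy value is 43.

43


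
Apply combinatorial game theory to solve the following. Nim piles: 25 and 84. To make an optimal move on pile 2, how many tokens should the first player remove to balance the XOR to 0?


Piles: 25 and 84
Current XOR: 25 XOR 84 = 77 (non-zero, so this is an N-position).
To make the XOR zero, we need to find a move that balances the piles.
For pile 2 (size 84): target = 84 XOR 77 = 25
We reduce pile 2 from 84 to 25.
Tokens removed: 84 - 25 = 59
Verification: 25 XOR 25 = 0

59


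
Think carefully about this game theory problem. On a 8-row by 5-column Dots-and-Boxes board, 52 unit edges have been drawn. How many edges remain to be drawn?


Grid: 8 x 5 boxes, i.e. 9 rows and 6 columns of dots.
Horizontal edges: (rows + 1) * cols = 9 * 5 = 45
Vertical edges: rows * (cols + 1) = 8 * 6 = 48
Total edges: 45 + 48 = 93
Edges drawn: 52
Remaining: 93 - 52 = 41

41


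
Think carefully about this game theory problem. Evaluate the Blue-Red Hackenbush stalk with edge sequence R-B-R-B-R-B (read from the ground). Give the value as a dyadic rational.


Edges (from ground): R-B-R-B-R-B
By Berlekamp's sign-expansion rule, a Blue-Red Hackenbush stalk has the value of the surreal number whose sign sequence is the edge sequence with B -> + and R -> -.
Sign sequence: -+-+-+
Trace the sign expansion in the surreal number tree, starting from 0:
Edge 1: R (sign -) -> bounds (-inf, 0), value = -1
Edge 2: B (sign +) -> bounds (-1, 0), value = -1/2
Edge 3: R (sign -) -> bounds (-1, -1/2), value = -3/4
Edge 4: B (sign +) -> bounds (-3/4, -1/2), value = -5/8
Edge 5: R (sign -) -> bounds (-3/4, -5/8), value = -11/16
Edge 6: B (sign +) -> bounds (-11/16, -5/8), value = -21/32
Game value = -21/32

-21/32


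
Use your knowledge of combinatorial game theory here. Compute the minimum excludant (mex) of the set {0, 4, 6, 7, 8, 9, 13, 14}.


Set = {0, 4, 6, 7, 8, 9, 13, 14}
0 is in the set.
1 is NOT in the set. This is the mex.
mex = 1

1


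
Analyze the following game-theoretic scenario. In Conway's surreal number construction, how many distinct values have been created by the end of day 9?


Day 0: {|} = 0 is born. Count = 1.
Day n: the number of surreal numbers born by day n is 2^(n+1) - 1.
By day 0: 2^1 - 1 = 1
By day 1: 2^2 - 1 = 3
By day 2: 2^3 - 1 = 7
By day 3: 2^4 - 1 = 15
By day 4: 2^5 - 1 = 31
By day 5: 2^6 - 1 = 63
By day 6: 2^7 - 1 = 127
By day 7: 2^8 - 1 = 255
By day 8: 2^9 - 1 = 511
By day 9: 2^10 - 1 = 1023
By day 9: 1023 surreal numbers.

1023


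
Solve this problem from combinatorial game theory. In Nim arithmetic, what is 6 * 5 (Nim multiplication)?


Nim multiplication is bilinear over XOR: (u XOR v) * w = (u*w) XOR (v*w).
So we split each operand into its bit components and XOR the pairwise Nim products.
6 = 2 + 4 (as XOR of powers of 2).
5 = 1 + 4 (as XOR of powers of 2).
Using the standard Nim-product table on single bits:
  2*2 = 3,   2*4 = 8,   2*8 = 12,
  4*4 = 6,   4*8 = 11,  8*8 = 13,
and  1*x = x (identity), k*l = l*k (commutative).
Pairwise Nim products:
  2 * 1 = 2
  2 * 4 = 8
  4 * 1 = 4
  4 * 4 = 6
XOR them: 2 XOR 8 XOR 4 XOR 6 = 8.
Result: 6 * 5 = 8 (in Nim).

8


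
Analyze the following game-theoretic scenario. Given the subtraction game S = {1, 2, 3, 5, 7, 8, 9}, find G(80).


The subtraction set is S = {1, 2, 3, 5, 7, 8, 9}.
G(k) = mex{ G(k - s) : s in S, s <= k }. We compute iteratively: G(0) = 0.
G(1) = mex({0}) = 1
G(2) = mex({0, 1}) = 2
G(3) = mex({0, 1, 2}) = 3
G(4) = mex({1, 2, 3}) = 0
G(5) = mex({0, 2, 3}) = 1
G(6) = mex({0, 1, 3}) = 2
G(7) = mex({0, 1, 2}) = 3
G(8) = mex({0, 1, 2, 3}) = 4
G(9) = mex({0, 1, 2, 3, 4}) = 5
G(10) = mex({1, 2, 3, 4, 5}) = 0
G(11) = mex({0, 2, 3, 4, 5}) = 1
G(12) = mex({0, 1, 3, 5}) = 2
G(13) = mex({0, 1, 2, 4}) = 3
G(14) = mex({1, 2, 3, 5}) = 0
G(15) = mex({0, 2, 3, 4}) = 1
G(16) = mex({0, 1, 3, 4, 5}) = 2
G(17) = mex({0, 1, 2, 4, 5}) = 3
G(18) = mex({0, 1, 2, 3, 5}) = 4
Observe that G(10)..G(18) = 0, 1, 2, 3, 0, 1, 2, 3, 4 repeats G(0)..G(8) = 0, 1, 2, 3, 0, 1, 2, 3, 4.
For k >= max(S) = 9, G(k) is determined by the previous 9 values G(k-9)..G(k-1); a window of 9 consecutive values has recurred shifted by 10, so by induction G(k + 10) = G(k) for all k >= 0: the sequence is periodic from the start with period 10.
One period: G(0..9) = 0, 1, 2, 3, 0, 1, 2, 3, 4, 5.
80 mod 10 = 0, so G(80) = G(0) = 0.

0


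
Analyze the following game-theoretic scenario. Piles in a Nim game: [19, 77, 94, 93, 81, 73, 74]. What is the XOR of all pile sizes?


We need the XOR (exclusive or) of all pile sizes.
After XOR-ing pile 1 (size 19): 0 XOR 19 = 19
After XOR-ing pile 2 (size 77): 19 XOR 77 = 94
After XOR-ing pile 3 (size 94): 94 XOR 94 = 0
After XOR-ing pile 4 (size 93): 0 XOR 93 = 93
After XOR-ing pile 5 (size 81): 93 XOR 81 = 12
After XOR-ing pile 6 (size 73): 12 XOR 73 = 69
After XOR-ing pile 7 (size 74): 69 XOR 74 = 15
The Nim-value of this position is 15.

15


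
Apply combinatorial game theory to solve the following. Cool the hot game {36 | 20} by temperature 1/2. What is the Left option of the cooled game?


Original game: {36 | 20} (a switch {a | b} with a > b).
Cooling by t (for t below the temperature (a - b)/2 = 8) taxes each move by t: {a | b} cooled by t is {a - t | b + t}.
Cooling amount: t = 1/2
Cooled Left option: 36 - 1/2 = 71/2
Cooled Right option: 20 + 1/2 = 41/2
Cooled game: {71/2 | 41/2}
Left option = 71/2

71/2


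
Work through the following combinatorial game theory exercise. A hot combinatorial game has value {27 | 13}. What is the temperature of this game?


The game is {27 | 13}, a switch {a | b} with numbers a > b.
Cooling {a | b} by t gives {a - t | b + t}, which stops being hot when a - t = b + t, i.e. at t = (a - b)/2. So the temperature of a switch is (a - b)/2.
Temperature = (Left option - Right option) / 2
= (27 - (13)) / 2
= 14 / 2
= 7

7


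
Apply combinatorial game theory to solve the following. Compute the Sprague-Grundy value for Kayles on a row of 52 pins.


Kayles: a move removes 1 or 2 adjacent pins from a contiguous row.
Removing pins from a row of k leaves two independent rows (a, b) with a + b = k - 1 (one pin) or a + b = k - 2 (two pins); an end removal gives a = 0.
By Sprague-Grundy, G(k) = mex{ G(a) XOR G(b) } over all these splits. G(0) = 0.
G(1): splits (0,0):0^0=0 -> mex({0}) = 1
G(2): splits (0,1):0^1=1 (0,0):0^0=0 -> mex({0, 1}) = 2
G(3): splits (0,2):0^2=2 (1,1):1^1=0 (0,1):0^1=1 -> mex({0, 1, 2}) = 3
G(4): splits (0,3):0^3=3 (1,2):1^2=3 (0,2):0^2=2 (1,1):1^1=0 -> mex({0, 2, 3}) = 1
G(5): splits (0,4):0^1=1 (1,3):1^3=2 (2,2):2^2=0 (0,3):0^3=3 (1,2):1^2=3 -> mex({0, 1, 2, 3}) = 4
G(6) = mex({0, 1, 2, 4}) = 3
G(7) = mex({0, 1, 3, 4, 5}) = 2
G(8) = mex({0, 2, 3, 5, 6}) = 1
G(9) = mex({0, 1, 2, 3, 6, 7}) = 4
G(10) = mex({0, 1, 3, 4, 5, 7}) = 2
G(11) = mex({0, 1, 2, 3, 4, 5}) = 6
G(12) = mex({0, 1, 2, 3, 5, 6, 7}) = 4
G(13) = mex({0, 2, 3, 4, 6, 7}) = 1
G(14) = mex({0, 1, 4, 5, 6, 7}) = 2
G(15) = mex({0, 1, 2, 3, 4, 5, 6}) = 7
G(16) = mex({0, 2, 3, 5, 6, 7}) = 1
G(17) = mex({0, 1, 2, 3, 5, 6, 7}) = 4
G(18) = mex({0, 1, 2, 4, 5, 6}) = 3
G(19) = mex({0, 1, 3, 4, 5, 7}) = 2
G(20) = mex({0, 2, 3, 4, 5, 6, 7}) = 1
G(21) = mex({0, 1, 2, 3, 5, 6, 7}) = 4
G(22) = mex({0, 1, 2, 3, 4, 5, 7}) = 6
G(23) = mex({0, 1, 2, 3, 4, 5, 6}) = 7
G(24) = mex({0, 1, 2, 3, 5, 6, 7}) = 4
G(25) = mex({0, 2, 3, 4, 6, 7}) = 1
G(26) = mex({0, 1, 3, 4, 5, 6, 7}) = 2
G(27) = mex({0, 1, 2, 3, 4, 5, 6, 7}) = 8
G(28) = mex({0, 1, 2, 3, 4, 6, 7, 8}) = 5
G(29) = mex({0, 1, 2, 3, 5, 6, 7, 8, 9}) = 4
G(30) = mex({0, 1, 2, 3, 4, 5, 6, 9, 10}) = 7
G(31) = mex({0, 1, 3, 4, 5, 7, 10, 11}) = 2
G(32) = mex({0, 2, 3, 4, 5, 6, 7, 9, 11}) = 1
G(33) = mex({0, 1, 2, 3, 4, 5, 6, 7, 9, 12}) = 8
G(34) = mex({0, 1, 2, 3, 4, 5, 7, 8, 11, 12}) = 6
G(35) = mex({0, 1, 2, 3, 4, 5, 6, 8, 9, 10, 11}) = 7
G(36) = mex({0, 1, 2, 3, 5, 6, 7, 9, 10}) = 4
G(37) = mex({0, 2, 3, 4, 6, 7, 9, 10, 11, 12}) = 1
G(38) = mex({0, 1, 3, 4, 5, 6, 7, 9, 10, 11, 12}) = 2
G(39) = mex({0, 1, 2, 4, 5, 6, 7, 9, 10, 12, 14}) = 3
G(40) = mex({0, 2, 3, 4, 6, 7, 11, 12, 14}) = 1
G(41) = mex({0, 1, 2, 3, 5, 6, 7, 9, 10, 11, 12}) = 4
G(42) = mex({0, 1, 2, 3, 4, 5, 6, 9, 10}) = 7
G(43) = mex({0, 1, 3, 4, 5, 7, 9, 10, 12, 15}) = 2
G(44) = mex({0, 2, 3, 4, 5, 6, 7, 9, 10, 12, 15}) = 1
G(45) = mex({0, 1, 2, 3, 4, 5, 6, 7, 9, 10, 12, 14}) = 8
G(46) = mex({0, 1, 3, 4, 5, 7, 8, 11, 12, 14}) = 2
G(47) = mex({0, 1, 2, 3, 4, 5, 6, 8, 9, 10, 11, 12}) = 7
G(48) = mex({0, 1, 2, 3, 5, 6, 7, 9, 10}) = 4
G(49) = mex({0, 2, 3, 4, 6, 7, 9, 10, 11, 12, 15}) = 1
G(50) = mex({0, 1, 4, 5, 6, 7, 9, 11, 12, 14, 15}) = 2
G(51) = mex({0, 1, 2, 3, 4, 5, 6, 7, 9, 12, 14, 15}) = 8
G(52) = mex({0, 2, 3, 4, 5, 6, 7, 8, 11, 12, 15}) = 1
Therefore G(52) = 1.

1


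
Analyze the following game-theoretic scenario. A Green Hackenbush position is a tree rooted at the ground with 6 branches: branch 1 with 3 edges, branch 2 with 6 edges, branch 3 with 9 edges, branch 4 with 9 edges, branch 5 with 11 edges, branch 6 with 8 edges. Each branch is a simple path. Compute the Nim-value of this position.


The tree has 6 branches from the ground vertex.
In Green Hackenbush, the Nim-value of a simple path of length k is k.
Branch 1: length 3, Nim-value = 3
Branch 2: length 6, Nim-value = 6
Branch 3: length 9, Nim-value = 9
Branch 4: length 9, Nim-value = 9
Branch 5: length 11, Nim-value = 11
Branch 6: length 8, Nim-value = 8
Total Nim-value = XOR of all branch values:
0 XOR 3 = 3
3 XOR 6 = 5
5 XOR 9 = 12
12 XOR 9 = 5
5 XOR 11 = 14
14 XOR 8 = 6
Nim-value of the tree = 6

6
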